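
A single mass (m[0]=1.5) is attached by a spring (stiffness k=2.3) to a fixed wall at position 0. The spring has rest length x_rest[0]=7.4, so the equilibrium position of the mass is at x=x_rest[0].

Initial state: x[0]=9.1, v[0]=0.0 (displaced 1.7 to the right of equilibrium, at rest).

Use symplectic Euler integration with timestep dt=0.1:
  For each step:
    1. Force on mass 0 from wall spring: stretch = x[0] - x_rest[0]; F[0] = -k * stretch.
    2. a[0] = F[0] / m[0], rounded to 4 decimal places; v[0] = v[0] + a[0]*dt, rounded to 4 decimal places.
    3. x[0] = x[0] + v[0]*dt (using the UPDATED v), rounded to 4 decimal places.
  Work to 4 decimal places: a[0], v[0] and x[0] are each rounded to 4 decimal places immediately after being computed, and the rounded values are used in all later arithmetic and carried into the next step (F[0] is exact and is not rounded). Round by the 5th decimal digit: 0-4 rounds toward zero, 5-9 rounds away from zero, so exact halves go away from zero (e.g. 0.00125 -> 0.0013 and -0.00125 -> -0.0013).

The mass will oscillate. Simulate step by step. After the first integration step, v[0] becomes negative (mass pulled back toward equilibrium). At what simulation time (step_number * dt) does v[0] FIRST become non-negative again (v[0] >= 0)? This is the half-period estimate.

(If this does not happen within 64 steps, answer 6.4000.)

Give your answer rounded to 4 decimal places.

Answer: 2.6000

Derivation:
Step 0: x=[9.1000] v=[0.0000]
Step 1: x=[9.0739] v=[-0.2607]
Step 2: x=[9.0222] v=[-0.5174]
Step 3: x=[8.9456] v=[-0.7661]
Step 4: x=[8.8453] v=[-1.0031]
Step 5: x=[8.7228] v=[-1.2247]
Step 6: x=[8.5801] v=[-1.4275]
Step 7: x=[8.4193] v=[-1.6085]
Step 8: x=[8.2428] v=[-1.7648]
Step 9: x=[8.0534] v=[-1.8940]
Step 10: x=[7.8540] v=[-1.9942]
Step 11: x=[7.6476] v=[-2.0638]
Step 12: x=[7.4374] v=[-2.1018]
Step 13: x=[7.2267] v=[-2.1075]
Step 14: x=[7.0186] v=[-2.0809]
Step 15: x=[6.8164] v=[-2.0224]
Step 16: x=[6.6231] v=[-1.9329]
Step 17: x=[6.4417] v=[-1.8138]
Step 18: x=[6.2750] v=[-1.6669]
Step 19: x=[6.1256] v=[-1.4944]
Step 20: x=[5.9957] v=[-1.2990]
Step 21: x=[5.8873] v=[-1.0837]
Step 22: x=[5.8021] v=[-0.8518]
Step 23: x=[5.7414] v=[-0.6068]
Step 24: x=[5.7062] v=[-0.3525]
Step 25: x=[5.6969] v=[-0.0928]
Step 26: x=[5.7137] v=[0.1683]
First v>=0 after going negative at step 26, time=2.6000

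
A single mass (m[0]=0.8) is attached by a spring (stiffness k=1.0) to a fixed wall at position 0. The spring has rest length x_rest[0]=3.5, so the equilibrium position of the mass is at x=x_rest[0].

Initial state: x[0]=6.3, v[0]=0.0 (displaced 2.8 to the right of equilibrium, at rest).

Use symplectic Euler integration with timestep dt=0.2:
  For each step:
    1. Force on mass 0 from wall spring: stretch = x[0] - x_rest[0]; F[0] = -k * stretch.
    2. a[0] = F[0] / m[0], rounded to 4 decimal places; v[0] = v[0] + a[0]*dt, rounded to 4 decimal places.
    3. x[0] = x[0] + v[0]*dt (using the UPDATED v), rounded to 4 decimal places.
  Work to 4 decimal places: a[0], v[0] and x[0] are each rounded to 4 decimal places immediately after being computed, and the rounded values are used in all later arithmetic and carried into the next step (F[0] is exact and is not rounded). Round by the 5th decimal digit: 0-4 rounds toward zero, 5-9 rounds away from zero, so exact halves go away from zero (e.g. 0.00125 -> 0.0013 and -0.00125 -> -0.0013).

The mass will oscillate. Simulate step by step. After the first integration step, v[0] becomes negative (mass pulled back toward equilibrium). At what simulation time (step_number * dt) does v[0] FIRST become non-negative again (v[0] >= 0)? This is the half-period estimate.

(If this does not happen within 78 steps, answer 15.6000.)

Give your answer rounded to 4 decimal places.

Step 0: x=[6.3000] v=[0.0000]
Step 1: x=[6.1600] v=[-0.7000]
Step 2: x=[5.8870] v=[-1.3650]
Step 3: x=[5.4946] v=[-1.9618]
Step 4: x=[5.0025] v=[-2.4605]
Step 5: x=[4.4353] v=[-2.8361]
Step 6: x=[3.8213] v=[-3.0699]
Step 7: x=[3.1913] v=[-3.1502]
Step 8: x=[2.5767] v=[-3.0730]
Step 9: x=[2.0083] v=[-2.8422]
Step 10: x=[1.5144] v=[-2.4693]
Step 11: x=[1.1198] v=[-1.9729]
Step 12: x=[0.8442] v=[-1.3778]
Step 13: x=[0.7014] v=[-0.7138]
Step 14: x=[0.6986] v=[-0.0141]
Step 15: x=[0.8359] v=[0.6863]
First v>=0 after going negative at step 15, time=3.0000

Answer: 3.0000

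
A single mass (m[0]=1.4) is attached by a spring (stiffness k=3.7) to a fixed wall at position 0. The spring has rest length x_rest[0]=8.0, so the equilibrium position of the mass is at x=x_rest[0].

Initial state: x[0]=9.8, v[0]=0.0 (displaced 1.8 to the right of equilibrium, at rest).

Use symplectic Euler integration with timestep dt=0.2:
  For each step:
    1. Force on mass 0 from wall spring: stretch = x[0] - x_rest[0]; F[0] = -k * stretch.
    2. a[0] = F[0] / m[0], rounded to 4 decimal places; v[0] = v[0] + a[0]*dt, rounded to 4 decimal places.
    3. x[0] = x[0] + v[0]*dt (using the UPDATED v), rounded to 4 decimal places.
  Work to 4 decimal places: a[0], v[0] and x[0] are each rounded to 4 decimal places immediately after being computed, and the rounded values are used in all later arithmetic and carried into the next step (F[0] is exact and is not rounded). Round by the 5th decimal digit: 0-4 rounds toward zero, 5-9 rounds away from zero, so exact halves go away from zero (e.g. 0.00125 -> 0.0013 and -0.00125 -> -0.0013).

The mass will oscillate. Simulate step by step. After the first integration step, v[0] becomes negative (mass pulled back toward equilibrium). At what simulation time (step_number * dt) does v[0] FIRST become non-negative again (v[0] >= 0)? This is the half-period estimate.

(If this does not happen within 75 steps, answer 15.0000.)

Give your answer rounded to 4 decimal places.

Step 0: x=[9.8000] v=[0.0000]
Step 1: x=[9.6097] v=[-0.9514]
Step 2: x=[9.2493] v=[-1.8022]
Step 3: x=[8.7568] v=[-2.4625]
Step 4: x=[8.1843] v=[-2.8625]
Step 5: x=[7.5923] v=[-2.9599]
Step 6: x=[7.0434] v=[-2.7444]
Step 7: x=[6.5956] v=[-2.2388]
Step 8: x=[6.2963] v=[-1.4965]
Step 9: x=[6.1771] v=[-0.5960]
Step 10: x=[6.2506] v=[0.3675]
First v>=0 after going negative at step 10, time=2.0000

Answer: 2.0000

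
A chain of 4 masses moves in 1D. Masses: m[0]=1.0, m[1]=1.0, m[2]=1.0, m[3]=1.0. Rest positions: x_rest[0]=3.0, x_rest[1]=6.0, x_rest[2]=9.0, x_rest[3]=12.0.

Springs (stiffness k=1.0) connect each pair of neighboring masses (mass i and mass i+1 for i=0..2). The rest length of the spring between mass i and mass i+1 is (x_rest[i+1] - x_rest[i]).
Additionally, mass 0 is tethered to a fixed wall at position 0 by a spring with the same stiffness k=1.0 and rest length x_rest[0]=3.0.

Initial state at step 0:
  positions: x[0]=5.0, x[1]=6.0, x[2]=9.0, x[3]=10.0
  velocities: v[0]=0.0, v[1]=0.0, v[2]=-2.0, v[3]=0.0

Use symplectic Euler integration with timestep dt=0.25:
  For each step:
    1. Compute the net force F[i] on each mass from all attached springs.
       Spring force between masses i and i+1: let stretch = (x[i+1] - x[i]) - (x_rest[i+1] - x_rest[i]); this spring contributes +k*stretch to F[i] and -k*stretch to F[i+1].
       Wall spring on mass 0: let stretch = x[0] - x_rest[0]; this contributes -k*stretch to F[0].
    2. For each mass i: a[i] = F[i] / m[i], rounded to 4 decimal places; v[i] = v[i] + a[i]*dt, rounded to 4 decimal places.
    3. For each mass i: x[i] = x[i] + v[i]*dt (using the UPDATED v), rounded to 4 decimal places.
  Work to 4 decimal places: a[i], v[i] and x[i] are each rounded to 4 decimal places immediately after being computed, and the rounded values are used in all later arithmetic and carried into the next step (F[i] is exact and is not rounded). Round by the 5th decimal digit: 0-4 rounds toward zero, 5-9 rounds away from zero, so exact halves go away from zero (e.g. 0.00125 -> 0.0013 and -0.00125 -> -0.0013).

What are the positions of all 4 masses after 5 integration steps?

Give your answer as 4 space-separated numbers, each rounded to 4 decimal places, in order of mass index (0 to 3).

Answer: 2.3899 6.2743 6.5505 10.8941

Derivation:
Step 0: x=[5.0000 6.0000 9.0000 10.0000] v=[0.0000 0.0000 -2.0000 0.0000]
Step 1: x=[4.7500 6.1250 8.3750 10.1250] v=[-1.0000 0.5000 -2.5000 0.5000]
Step 2: x=[4.2891 6.3047 7.7188 10.3281] v=[-1.8438 0.7188 -2.6250 0.8125]
Step 3: x=[3.6861 6.4468 7.1373 10.5557] v=[-2.4122 0.5684 -2.3262 0.9102]
Step 4: x=[3.0252 6.4595 6.7263 10.7571] v=[-2.6436 0.0509 -1.6442 0.8056]
Step 5: x=[2.3899 6.2743 6.5505 10.8941] v=[-2.5413 -0.7410 -0.7032 0.5479]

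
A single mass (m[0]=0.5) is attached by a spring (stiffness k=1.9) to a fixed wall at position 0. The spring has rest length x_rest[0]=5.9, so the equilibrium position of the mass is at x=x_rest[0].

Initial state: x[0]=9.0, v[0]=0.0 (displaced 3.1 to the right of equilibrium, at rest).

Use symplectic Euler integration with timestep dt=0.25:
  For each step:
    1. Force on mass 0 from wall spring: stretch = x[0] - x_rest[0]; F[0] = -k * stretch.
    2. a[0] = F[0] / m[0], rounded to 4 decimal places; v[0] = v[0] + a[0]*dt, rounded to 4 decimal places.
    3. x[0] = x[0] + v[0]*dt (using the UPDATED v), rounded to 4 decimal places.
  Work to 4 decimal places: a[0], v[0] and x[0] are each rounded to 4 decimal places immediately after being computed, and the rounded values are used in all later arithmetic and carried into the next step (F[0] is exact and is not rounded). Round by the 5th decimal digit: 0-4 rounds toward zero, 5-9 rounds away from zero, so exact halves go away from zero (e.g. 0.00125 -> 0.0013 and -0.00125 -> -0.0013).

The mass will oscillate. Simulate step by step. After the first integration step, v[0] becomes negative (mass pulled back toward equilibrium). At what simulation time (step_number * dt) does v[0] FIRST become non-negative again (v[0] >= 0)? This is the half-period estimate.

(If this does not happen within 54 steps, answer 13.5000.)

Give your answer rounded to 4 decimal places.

Answer: 1.7500

Derivation:
Step 0: x=[9.0000] v=[0.0000]
Step 1: x=[8.2638] v=[-2.9450]
Step 2: x=[6.9662] v=[-5.1906]
Step 3: x=[5.4153] v=[-6.2035]
Step 4: x=[3.9796] v=[-5.7430]
Step 5: x=[3.0000] v=[-3.9186]
Step 6: x=[2.7091] v=[-1.1636]
Step 7: x=[3.1761] v=[1.8678]
First v>=0 after going negative at step 7, time=1.7500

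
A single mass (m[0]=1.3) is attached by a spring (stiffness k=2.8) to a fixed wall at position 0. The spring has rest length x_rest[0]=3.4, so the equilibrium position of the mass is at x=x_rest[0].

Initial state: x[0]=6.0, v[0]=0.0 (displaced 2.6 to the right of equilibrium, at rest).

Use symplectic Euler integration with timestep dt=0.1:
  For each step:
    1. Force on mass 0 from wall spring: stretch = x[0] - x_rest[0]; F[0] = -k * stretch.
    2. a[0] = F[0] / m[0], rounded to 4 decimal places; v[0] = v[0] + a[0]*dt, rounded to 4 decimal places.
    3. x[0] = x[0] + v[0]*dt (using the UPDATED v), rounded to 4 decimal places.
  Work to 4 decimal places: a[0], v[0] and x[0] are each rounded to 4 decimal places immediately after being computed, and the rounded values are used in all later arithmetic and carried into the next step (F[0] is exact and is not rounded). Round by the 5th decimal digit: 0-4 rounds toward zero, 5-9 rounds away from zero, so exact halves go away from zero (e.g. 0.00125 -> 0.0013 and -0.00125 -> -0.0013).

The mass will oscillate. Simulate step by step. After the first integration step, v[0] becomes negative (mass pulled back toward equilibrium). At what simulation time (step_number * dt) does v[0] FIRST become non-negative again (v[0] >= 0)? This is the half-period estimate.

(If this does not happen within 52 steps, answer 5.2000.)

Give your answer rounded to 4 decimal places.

Step 0: x=[6.0000] v=[0.0000]
Step 1: x=[5.9440] v=[-0.5600]
Step 2: x=[5.8332] v=[-1.1079]
Step 3: x=[5.6700] v=[-1.6320]
Step 4: x=[5.4579] v=[-2.1209]
Step 5: x=[5.2015] v=[-2.5641]
Step 6: x=[4.9063] v=[-2.9521]
Step 7: x=[4.5787] v=[-3.2765]
Step 8: x=[4.2257] v=[-3.5304]
Step 9: x=[3.8549] v=[-3.7082]
Step 10: x=[3.4743] v=[-3.8062]
Step 11: x=[3.0921] v=[-3.8222]
Step 12: x=[2.7165] v=[-3.7559]
Step 13: x=[2.3556] v=[-3.6087]
Step 14: x=[2.0172] v=[-3.3838]
Step 15: x=[1.7086] v=[-3.0860]
Step 16: x=[1.4364] v=[-2.7217]
Step 17: x=[1.2065] v=[-2.2988]
Step 18: x=[1.0239] v=[-1.8264]
Step 19: x=[0.8924] v=[-1.3146]
Step 20: x=[0.8150] v=[-0.7745]
Step 21: x=[0.7932] v=[-0.2177]
Step 22: x=[0.8276] v=[0.3438]
First v>=0 after going negative at step 22, time=2.2000

Answer: 2.2000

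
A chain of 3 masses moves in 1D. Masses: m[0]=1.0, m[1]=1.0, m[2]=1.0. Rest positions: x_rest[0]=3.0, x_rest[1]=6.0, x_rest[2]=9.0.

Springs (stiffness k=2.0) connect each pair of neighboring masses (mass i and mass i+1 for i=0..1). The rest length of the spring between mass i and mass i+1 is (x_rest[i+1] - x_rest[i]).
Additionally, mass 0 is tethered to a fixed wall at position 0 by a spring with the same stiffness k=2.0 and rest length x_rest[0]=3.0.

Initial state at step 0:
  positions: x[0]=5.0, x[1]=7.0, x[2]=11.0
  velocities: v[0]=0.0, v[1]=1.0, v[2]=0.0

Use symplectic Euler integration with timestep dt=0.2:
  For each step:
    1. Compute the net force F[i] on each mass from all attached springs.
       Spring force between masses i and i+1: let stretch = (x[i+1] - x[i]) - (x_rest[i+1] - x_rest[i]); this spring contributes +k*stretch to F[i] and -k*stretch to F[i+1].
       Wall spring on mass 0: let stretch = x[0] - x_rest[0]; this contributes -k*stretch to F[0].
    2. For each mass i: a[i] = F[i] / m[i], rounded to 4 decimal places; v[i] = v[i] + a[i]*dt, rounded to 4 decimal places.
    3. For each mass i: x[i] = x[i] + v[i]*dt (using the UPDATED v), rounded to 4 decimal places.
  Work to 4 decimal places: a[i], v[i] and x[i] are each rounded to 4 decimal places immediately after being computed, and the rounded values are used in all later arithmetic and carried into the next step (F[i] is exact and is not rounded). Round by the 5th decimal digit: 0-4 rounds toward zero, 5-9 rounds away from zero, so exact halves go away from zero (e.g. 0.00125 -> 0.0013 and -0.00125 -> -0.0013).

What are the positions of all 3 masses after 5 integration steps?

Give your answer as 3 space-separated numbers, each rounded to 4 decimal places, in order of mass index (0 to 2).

Answer: 3.0984 8.4694 10.5744

Derivation:
Step 0: x=[5.0000 7.0000 11.0000] v=[0.0000 1.0000 0.0000]
Step 1: x=[4.7600 7.3600 10.9200] v=[-1.2000 1.8000 -0.4000]
Step 2: x=[4.3472 7.7968 10.7952] v=[-2.0640 2.1840 -0.6240]
Step 3: x=[3.8626 8.1975 10.6705] v=[-2.4230 2.0035 -0.6234]
Step 4: x=[3.4158 8.4492 10.5880] v=[-2.2341 1.2587 -0.4126]
Step 5: x=[3.0984 8.4694 10.5744] v=[-1.5871 0.1009 -0.0681]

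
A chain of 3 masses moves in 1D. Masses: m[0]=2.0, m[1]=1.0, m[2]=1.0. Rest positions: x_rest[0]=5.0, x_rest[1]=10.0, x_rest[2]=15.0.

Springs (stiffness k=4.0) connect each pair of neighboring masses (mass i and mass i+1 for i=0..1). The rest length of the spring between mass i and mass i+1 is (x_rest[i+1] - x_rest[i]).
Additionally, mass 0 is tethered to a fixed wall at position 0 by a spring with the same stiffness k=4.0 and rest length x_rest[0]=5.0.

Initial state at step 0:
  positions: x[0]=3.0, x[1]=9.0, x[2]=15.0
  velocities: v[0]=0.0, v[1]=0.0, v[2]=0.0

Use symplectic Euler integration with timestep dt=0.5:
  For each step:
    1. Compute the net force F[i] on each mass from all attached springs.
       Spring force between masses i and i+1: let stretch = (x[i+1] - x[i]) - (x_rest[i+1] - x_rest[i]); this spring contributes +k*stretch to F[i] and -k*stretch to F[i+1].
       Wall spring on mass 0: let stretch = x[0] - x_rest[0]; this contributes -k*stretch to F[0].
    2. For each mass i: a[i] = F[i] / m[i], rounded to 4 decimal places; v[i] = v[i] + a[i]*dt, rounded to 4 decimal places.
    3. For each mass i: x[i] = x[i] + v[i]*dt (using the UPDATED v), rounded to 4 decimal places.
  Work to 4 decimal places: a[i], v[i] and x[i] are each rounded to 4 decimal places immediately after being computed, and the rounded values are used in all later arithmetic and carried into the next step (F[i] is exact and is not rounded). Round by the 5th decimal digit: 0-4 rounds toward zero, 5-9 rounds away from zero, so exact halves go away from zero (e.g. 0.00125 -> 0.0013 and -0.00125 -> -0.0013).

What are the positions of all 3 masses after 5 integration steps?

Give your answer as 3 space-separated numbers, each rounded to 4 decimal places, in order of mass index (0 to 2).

Answer: 4.1250 10.7500 17.2500

Derivation:
Step 0: x=[3.0000 9.0000 15.0000] v=[0.0000 0.0000 0.0000]
Step 1: x=[4.5000 9.0000 14.0000] v=[3.0000 0.0000 -2.0000]
Step 2: x=[6.0000 9.5000 13.0000] v=[3.0000 1.0000 -2.0000]
Step 3: x=[6.2500 10.0000 13.5000] v=[0.5000 1.0000 1.0000]
Step 4: x=[5.2500 10.2500 15.5000] v=[-2.0000 0.5000 4.0000]
Step 5: x=[4.1250 10.7500 17.2500] v=[-2.2500 1.0000 3.5000]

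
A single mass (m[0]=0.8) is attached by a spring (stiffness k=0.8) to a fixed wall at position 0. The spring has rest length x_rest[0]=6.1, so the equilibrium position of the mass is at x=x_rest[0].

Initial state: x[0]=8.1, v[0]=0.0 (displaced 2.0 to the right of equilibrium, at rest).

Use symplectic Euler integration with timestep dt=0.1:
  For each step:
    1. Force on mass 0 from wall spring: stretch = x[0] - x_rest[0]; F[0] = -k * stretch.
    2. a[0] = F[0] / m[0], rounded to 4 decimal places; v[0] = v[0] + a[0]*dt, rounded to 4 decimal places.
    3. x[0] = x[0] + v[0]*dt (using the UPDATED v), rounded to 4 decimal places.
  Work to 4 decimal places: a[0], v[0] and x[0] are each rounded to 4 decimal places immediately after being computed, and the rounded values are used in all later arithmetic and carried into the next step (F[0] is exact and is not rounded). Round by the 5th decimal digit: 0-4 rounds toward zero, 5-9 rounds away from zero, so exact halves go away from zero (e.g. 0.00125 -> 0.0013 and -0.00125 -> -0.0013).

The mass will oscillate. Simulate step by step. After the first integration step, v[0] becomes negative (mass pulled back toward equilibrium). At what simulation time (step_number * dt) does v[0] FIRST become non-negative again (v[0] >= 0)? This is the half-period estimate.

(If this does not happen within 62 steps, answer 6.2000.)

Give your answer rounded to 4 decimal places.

Answer: 3.2000

Derivation:
Step 0: x=[8.1000] v=[0.0000]
Step 1: x=[8.0800] v=[-0.2000]
Step 2: x=[8.0402] v=[-0.3980]
Step 3: x=[7.9810] v=[-0.5920]
Step 4: x=[7.9030] v=[-0.7801]
Step 5: x=[7.8070] v=[-0.9604]
Step 6: x=[7.6939] v=[-1.1311]
Step 7: x=[7.5649] v=[-1.2905]
Step 8: x=[7.4212] v=[-1.4370]
Step 9: x=[7.2643] v=[-1.5691]
Step 10: x=[7.0958] v=[-1.6855]
Step 11: x=[6.9173] v=[-1.7851]
Step 12: x=[6.7306] v=[-1.8668]
Step 13: x=[6.5376] v=[-1.9299]
Step 14: x=[6.3402] v=[-1.9737]
Step 15: x=[6.1404] v=[-1.9977]
Step 16: x=[5.9402] v=[-2.0017]
Step 17: x=[5.7416] v=[-1.9857]
Step 18: x=[5.5466] v=[-1.9499]
Step 19: x=[5.3571] v=[-1.8946]
Step 20: x=[5.1751] v=[-1.8203]
Step 21: x=[5.0023] v=[-1.7278]
Step 22: x=[4.8405] v=[-1.6180]
Step 23: x=[4.6913] v=[-1.4921]
Step 24: x=[4.5562] v=[-1.3512]
Step 25: x=[4.4365] v=[-1.1968]
Step 26: x=[4.3335] v=[-1.0305]
Step 27: x=[4.2481] v=[-0.8539]
Step 28: x=[4.1812] v=[-0.6687]
Step 29: x=[4.1335] v=[-0.4768]
Step 30: x=[4.1055] v=[-0.2802]
Step 31: x=[4.0974] v=[-0.0808]
Step 32: x=[4.1094] v=[0.1195]
First v>=0 after going negative at step 32, time=3.2000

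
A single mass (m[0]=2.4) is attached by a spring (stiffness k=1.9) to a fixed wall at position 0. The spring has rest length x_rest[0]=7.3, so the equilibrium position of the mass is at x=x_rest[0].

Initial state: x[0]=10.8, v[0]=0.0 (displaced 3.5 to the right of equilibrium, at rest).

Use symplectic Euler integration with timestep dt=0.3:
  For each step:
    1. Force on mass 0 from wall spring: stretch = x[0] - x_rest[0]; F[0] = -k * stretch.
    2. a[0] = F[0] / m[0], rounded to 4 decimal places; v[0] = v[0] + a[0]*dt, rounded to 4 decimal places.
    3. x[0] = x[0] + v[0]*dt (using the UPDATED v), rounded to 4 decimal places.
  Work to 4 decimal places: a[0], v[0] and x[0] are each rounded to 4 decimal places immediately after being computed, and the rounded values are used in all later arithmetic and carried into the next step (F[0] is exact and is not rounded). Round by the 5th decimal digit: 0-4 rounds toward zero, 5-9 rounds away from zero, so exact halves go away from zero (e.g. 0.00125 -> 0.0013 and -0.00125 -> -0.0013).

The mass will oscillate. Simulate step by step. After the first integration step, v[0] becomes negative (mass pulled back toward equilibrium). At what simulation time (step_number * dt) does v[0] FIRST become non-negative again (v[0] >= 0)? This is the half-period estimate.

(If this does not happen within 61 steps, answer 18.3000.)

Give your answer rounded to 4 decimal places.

Step 0: x=[10.8000] v=[0.0000]
Step 1: x=[10.5506] v=[-0.8312]
Step 2: x=[10.0696] v=[-1.6032]
Step 3: x=[9.3913] v=[-2.2610]
Step 4: x=[8.5640] v=[-2.7577]
Step 5: x=[7.6466] v=[-3.0579]
Step 6: x=[6.7045] v=[-3.1402]
Step 7: x=[5.8049] v=[-2.9988]
Step 8: x=[5.0118] v=[-2.6437]
Step 9: x=[4.3817] v=[-2.1003]
Step 10: x=[3.9595] v=[-1.4072]
Step 11: x=[3.7754] v=[-0.6138]
Step 12: x=[3.8424] v=[0.2233]
First v>=0 after going negative at step 12, time=3.6000

Answer: 3.6000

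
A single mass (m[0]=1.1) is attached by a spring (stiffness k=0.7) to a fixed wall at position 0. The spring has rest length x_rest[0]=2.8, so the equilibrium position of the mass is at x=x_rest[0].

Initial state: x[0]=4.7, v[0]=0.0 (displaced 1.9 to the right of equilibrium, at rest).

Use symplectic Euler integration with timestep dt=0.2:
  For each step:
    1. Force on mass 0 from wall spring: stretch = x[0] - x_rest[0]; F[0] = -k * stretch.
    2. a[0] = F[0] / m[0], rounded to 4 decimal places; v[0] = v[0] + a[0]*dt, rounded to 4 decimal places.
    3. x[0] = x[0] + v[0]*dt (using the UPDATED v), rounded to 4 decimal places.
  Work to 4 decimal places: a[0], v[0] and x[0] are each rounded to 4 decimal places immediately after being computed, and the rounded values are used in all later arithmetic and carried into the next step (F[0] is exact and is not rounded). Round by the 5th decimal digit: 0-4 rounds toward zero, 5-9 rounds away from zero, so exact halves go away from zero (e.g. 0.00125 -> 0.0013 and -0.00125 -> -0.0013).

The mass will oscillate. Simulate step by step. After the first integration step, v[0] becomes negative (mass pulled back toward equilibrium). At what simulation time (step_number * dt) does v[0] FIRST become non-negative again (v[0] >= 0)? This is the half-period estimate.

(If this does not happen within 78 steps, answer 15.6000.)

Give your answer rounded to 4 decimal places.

Answer: 4.0000

Derivation:
Step 0: x=[4.7000] v=[0.0000]
Step 1: x=[4.6516] v=[-0.2418]
Step 2: x=[4.5561] v=[-0.4775]
Step 3: x=[4.4159] v=[-0.7010]
Step 4: x=[4.2346] v=[-0.9067]
Step 5: x=[4.0167] v=[-1.0893]
Step 6: x=[3.7679] v=[-1.2442]
Step 7: x=[3.4944] v=[-1.3674]
Step 8: x=[3.2032] v=[-1.4558]
Step 9: x=[2.9018] v=[-1.5071]
Step 10: x=[2.5978] v=[-1.5201]
Step 11: x=[2.2989] v=[-1.4944]
Step 12: x=[2.0128] v=[-1.4306]
Step 13: x=[1.7467] v=[-1.3304]
Step 14: x=[1.5074] v=[-1.1963]
Step 15: x=[1.3010] v=[-1.0318]
Step 16: x=[1.1328] v=[-0.8410]
Step 17: x=[1.0070] v=[-0.6288]
Step 18: x=[0.9269] v=[-0.4006]
Step 19: x=[0.8945] v=[-0.1622]
Step 20: x=[0.9106] v=[0.0803]
First v>=0 after going negative at step 20, time=4.0000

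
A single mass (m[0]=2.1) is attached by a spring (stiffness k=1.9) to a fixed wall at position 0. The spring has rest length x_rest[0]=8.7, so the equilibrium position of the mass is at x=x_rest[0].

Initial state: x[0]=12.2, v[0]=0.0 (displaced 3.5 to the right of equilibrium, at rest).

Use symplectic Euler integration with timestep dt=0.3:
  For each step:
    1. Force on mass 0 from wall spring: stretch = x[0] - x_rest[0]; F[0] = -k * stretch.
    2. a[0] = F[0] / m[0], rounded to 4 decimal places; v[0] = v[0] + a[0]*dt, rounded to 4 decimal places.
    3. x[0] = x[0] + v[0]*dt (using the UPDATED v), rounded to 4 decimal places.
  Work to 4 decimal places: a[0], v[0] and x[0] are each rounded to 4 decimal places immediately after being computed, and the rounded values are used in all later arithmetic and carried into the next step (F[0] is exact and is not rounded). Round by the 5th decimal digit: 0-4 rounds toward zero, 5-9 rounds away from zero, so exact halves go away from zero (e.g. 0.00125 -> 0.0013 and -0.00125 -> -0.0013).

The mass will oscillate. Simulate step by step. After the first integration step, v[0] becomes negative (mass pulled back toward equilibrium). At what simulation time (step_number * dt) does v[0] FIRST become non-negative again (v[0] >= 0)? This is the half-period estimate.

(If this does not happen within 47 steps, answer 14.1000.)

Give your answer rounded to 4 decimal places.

Answer: 3.3000

Derivation:
Step 0: x=[12.2000] v=[0.0000]
Step 1: x=[11.9150] v=[-0.9500]
Step 2: x=[11.3682] v=[-1.8226]
Step 3: x=[10.6042] v=[-2.5468]
Step 4: x=[9.6851] v=[-3.0636]
Step 5: x=[8.6858] v=[-3.3310]
Step 6: x=[7.6876] v=[-3.3272]
Step 7: x=[6.7719] v=[-3.0524]
Step 8: x=[6.0132] v=[-2.5291]
Step 9: x=[5.4733] v=[-1.7998]
Step 10: x=[5.1961] v=[-0.9240]
Step 11: x=[5.2042] v=[0.0271]
First v>=0 after going negative at step 11, time=3.3000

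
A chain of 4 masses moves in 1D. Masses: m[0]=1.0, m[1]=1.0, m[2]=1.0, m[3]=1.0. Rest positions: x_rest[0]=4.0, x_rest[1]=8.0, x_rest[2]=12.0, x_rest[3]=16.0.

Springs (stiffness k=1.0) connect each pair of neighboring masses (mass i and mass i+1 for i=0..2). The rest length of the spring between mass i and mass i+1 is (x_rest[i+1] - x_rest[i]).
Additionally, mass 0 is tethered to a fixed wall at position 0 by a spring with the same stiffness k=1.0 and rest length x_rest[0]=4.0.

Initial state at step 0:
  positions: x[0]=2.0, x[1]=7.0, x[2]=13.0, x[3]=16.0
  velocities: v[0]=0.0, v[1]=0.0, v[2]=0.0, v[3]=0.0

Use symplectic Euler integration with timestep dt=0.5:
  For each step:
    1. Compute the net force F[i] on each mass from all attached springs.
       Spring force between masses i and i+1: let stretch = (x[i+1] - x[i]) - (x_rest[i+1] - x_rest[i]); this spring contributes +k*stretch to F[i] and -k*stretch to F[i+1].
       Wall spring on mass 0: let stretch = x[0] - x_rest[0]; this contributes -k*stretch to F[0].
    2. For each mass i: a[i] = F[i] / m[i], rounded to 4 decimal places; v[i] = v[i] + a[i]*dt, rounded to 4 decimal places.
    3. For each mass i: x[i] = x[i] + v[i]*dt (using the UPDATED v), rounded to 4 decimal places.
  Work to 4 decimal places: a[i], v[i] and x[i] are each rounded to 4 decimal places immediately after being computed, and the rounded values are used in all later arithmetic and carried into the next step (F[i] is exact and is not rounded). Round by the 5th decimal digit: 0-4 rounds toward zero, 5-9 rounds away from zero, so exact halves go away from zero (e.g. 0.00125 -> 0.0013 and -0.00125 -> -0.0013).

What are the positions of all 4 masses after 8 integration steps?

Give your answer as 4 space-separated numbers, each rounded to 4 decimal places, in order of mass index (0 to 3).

Answer: 3.2415 8.9088 12.8315 14.8959

Derivation:
Step 0: x=[2.0000 7.0000 13.0000 16.0000] v=[0.0000 0.0000 0.0000 0.0000]
Step 1: x=[2.7500 7.2500 12.2500 16.2500] v=[1.5000 0.5000 -1.5000 0.5000]
Step 2: x=[3.9375 7.6250 11.2500 16.5000] v=[2.3750 0.7500 -2.0000 0.5000]
Step 3: x=[5.0625 7.9844 10.6563 16.4375] v=[2.2500 0.7188 -1.1875 -0.1250]
Step 4: x=[5.6524 8.2813 10.8399 15.9297] v=[1.1797 0.5938 0.3672 -1.0156]
Step 5: x=[5.4864 8.5607 11.6563 15.1495] v=[-0.3321 0.5587 1.6328 -1.5605]
Step 6: x=[4.7173 8.8454 12.5721 14.4960] v=[-1.5382 0.5694 1.8316 -1.3071]
Step 7: x=[3.8009 9.0298 13.0372 14.3615] v=[-1.8328 0.3687 0.9302 -0.2691]
Step 8: x=[3.2415 8.9088 12.8315 14.8959] v=[-1.1188 -0.2421 -0.4114 1.0688]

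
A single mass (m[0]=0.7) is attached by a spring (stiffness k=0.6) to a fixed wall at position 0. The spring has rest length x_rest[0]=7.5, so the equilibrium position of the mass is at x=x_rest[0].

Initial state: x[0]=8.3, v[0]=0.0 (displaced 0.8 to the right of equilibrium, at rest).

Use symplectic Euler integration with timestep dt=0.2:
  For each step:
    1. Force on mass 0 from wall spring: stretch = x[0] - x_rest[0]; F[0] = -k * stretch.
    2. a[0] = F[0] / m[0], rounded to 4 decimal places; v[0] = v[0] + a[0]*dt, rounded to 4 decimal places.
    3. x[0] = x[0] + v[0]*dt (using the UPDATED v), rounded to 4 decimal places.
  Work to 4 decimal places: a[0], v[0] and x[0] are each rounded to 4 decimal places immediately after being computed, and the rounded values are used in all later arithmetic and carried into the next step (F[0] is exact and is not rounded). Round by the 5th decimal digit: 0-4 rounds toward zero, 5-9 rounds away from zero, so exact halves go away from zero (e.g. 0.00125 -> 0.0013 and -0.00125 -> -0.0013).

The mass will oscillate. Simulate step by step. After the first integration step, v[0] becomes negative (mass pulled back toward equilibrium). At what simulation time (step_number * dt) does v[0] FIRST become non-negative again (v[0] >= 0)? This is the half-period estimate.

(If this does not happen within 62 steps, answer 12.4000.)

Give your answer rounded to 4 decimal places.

Answer: 3.4000

Derivation:
Step 0: x=[8.3000] v=[0.0000]
Step 1: x=[8.2726] v=[-0.1371]
Step 2: x=[8.2187] v=[-0.2695]
Step 3: x=[8.1402] v=[-0.3927]
Step 4: x=[8.0397] v=[-0.5024]
Step 5: x=[7.9207] v=[-0.5949]
Step 6: x=[7.7873] v=[-0.6670]
Step 7: x=[7.6440] v=[-0.7163]
Step 8: x=[7.4958] v=[-0.7410]
Step 9: x=[7.3477] v=[-0.7403]
Step 10: x=[7.2049] v=[-0.7142]
Step 11: x=[7.0722] v=[-0.6636]
Step 12: x=[6.9541] v=[-0.5903]
Step 13: x=[6.8548] v=[-0.4967]
Step 14: x=[6.7776] v=[-0.3861]
Step 15: x=[6.7251] v=[-0.2623]
Step 16: x=[6.6992] v=[-0.1295]
Step 17: x=[6.7008] v=[0.0078]
First v>=0 after going negative at step 17, time=3.4000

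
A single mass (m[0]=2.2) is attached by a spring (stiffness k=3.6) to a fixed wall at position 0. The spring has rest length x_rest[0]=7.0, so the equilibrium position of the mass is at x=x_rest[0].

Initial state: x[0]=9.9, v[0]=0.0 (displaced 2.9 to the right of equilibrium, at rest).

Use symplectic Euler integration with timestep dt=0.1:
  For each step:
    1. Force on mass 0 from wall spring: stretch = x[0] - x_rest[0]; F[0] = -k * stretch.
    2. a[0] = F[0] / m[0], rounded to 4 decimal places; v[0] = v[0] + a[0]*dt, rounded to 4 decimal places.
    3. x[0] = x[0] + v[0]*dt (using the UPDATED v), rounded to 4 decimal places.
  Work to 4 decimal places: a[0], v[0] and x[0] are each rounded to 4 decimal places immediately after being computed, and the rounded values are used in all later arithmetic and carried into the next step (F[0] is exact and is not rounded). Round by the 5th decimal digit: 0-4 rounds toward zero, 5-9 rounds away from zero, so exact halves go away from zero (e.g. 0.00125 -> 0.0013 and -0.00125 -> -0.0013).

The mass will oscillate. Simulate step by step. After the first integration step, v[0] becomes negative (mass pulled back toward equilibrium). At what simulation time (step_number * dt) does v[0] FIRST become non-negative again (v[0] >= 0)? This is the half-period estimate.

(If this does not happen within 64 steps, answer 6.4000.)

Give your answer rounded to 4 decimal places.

Answer: 2.5000

Derivation:
Step 0: x=[9.9000] v=[0.0000]
Step 1: x=[9.8525] v=[-0.4746]
Step 2: x=[9.7584] v=[-0.9414]
Step 3: x=[9.6191] v=[-1.3928]
Step 4: x=[9.4370] v=[-1.8214]
Step 5: x=[9.2150] v=[-2.2202]
Step 6: x=[8.9567] v=[-2.5827]
Step 7: x=[8.6664] v=[-2.9029]
Step 8: x=[8.3488] v=[-3.1756]
Step 9: x=[8.0092] v=[-3.3963]
Step 10: x=[7.6531] v=[-3.5614]
Step 11: x=[7.2863] v=[-3.6683]
Step 12: x=[6.9148] v=[-3.7152]
Step 13: x=[6.5447] v=[-3.7013]
Step 14: x=[6.1820] v=[-3.6268]
Step 15: x=[5.8327] v=[-3.4930]
Step 16: x=[5.5025] v=[-3.3020]
Step 17: x=[5.1968] v=[-3.0570]
Step 18: x=[4.9206] v=[-2.7619]
Step 19: x=[4.6784] v=[-2.4216]
Step 20: x=[4.4742] v=[-2.0417]
Step 21: x=[4.3114] v=[-1.6284]
Step 22: x=[4.1926] v=[-1.1885]
Step 23: x=[4.1197] v=[-0.7291]
Step 24: x=[4.0939] v=[-0.2578]
Step 25: x=[4.1157] v=[0.2177]
First v>=0 after going negative at step 25, time=2.5000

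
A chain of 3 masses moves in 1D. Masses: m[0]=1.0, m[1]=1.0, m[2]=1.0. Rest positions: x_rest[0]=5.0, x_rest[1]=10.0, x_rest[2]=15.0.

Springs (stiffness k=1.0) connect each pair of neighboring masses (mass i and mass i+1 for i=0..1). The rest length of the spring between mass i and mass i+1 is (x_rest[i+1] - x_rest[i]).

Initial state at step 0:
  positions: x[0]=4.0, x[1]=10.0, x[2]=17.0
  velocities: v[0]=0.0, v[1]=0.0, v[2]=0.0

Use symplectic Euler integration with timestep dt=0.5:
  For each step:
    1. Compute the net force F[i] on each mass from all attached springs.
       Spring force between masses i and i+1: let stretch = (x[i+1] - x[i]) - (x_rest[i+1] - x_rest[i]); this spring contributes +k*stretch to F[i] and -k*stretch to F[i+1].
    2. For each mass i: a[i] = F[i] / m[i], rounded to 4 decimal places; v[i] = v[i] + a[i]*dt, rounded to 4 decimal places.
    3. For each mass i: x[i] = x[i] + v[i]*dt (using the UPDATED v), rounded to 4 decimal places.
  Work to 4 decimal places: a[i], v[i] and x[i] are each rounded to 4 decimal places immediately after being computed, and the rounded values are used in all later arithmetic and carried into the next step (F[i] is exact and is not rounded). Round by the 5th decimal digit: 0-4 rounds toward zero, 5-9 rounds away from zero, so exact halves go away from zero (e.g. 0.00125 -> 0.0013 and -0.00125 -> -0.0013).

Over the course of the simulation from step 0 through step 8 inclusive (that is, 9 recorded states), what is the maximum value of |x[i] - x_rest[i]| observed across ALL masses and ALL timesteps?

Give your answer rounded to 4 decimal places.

Step 0: x=[4.0000 10.0000 17.0000] v=[0.0000 0.0000 0.0000]
Step 1: x=[4.2500 10.2500 16.5000] v=[0.5000 0.5000 -1.0000]
Step 2: x=[4.7500 10.5625 15.6875] v=[1.0000 0.6250 -1.6250]
Step 3: x=[5.4532 10.7032 14.8438] v=[1.4063 0.2813 -1.6875]
Step 4: x=[6.2189 10.5665 14.2149] v=[1.5313 -0.2734 -1.2578]
Step 5: x=[6.8215 10.2550 13.9239] v=[1.2051 -0.6230 -0.5820]
Step 6: x=[7.0325 10.0024 13.9657] v=[0.4219 -0.5053 0.0836]
Step 7: x=[6.7359 9.9981 14.2667] v=[-0.5932 -0.0086 0.6020]
Step 8: x=[6.0049 10.2454 14.7506] v=[-1.4621 0.4946 0.9677]
Max displacement = 2.0325

Answer: 2.0325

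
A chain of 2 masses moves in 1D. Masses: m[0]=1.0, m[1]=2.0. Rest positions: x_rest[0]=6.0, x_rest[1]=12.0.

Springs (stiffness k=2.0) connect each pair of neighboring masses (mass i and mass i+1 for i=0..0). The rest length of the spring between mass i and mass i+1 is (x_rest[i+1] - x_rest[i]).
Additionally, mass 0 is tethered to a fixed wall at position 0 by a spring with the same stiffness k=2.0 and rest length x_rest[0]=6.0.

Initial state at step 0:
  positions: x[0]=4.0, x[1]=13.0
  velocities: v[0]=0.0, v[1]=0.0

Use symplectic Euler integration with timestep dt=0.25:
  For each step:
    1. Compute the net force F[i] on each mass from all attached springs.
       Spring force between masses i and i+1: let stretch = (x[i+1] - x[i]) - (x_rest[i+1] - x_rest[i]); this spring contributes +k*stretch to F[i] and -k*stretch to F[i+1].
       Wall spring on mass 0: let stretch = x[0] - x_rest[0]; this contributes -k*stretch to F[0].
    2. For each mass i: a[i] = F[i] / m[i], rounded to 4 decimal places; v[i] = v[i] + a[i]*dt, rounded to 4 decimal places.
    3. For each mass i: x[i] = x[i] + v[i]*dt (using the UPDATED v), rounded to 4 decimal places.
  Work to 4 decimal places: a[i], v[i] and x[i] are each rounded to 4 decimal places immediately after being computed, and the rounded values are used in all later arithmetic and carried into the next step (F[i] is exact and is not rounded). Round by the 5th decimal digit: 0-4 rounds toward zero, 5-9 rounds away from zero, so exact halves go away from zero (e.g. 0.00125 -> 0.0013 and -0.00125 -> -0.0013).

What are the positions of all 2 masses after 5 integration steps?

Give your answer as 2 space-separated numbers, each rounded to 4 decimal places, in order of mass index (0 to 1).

Answer: 8.3942 11.5973

Derivation:
Step 0: x=[4.0000 13.0000] v=[0.0000 0.0000]
Step 1: x=[4.6250 12.8125] v=[2.5000 -0.7500]
Step 2: x=[5.6953 12.4883] v=[4.2813 -1.2969]
Step 3: x=[6.9029 12.1145] v=[4.8302 -1.4952]
Step 4: x=[7.8991 11.7900] v=[3.9846 -1.2981]
Step 5: x=[8.3942 11.5973] v=[1.9805 -0.7708]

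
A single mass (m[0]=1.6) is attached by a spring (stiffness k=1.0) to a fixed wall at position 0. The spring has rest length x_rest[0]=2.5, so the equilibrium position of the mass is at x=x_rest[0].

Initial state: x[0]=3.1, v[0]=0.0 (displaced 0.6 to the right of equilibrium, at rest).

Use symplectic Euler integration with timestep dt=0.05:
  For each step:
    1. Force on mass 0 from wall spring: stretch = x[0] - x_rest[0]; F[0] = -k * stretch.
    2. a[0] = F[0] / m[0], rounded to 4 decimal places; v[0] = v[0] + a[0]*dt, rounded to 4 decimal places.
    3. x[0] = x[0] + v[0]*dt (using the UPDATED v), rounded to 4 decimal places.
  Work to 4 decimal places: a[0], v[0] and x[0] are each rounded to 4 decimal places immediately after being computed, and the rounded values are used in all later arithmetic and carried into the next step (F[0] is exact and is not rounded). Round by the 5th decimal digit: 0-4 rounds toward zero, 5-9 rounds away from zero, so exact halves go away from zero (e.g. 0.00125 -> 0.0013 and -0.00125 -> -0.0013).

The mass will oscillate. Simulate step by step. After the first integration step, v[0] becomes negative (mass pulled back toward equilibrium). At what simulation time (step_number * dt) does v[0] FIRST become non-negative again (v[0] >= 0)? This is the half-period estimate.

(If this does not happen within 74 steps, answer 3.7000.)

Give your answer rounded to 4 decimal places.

Answer: 3.7000

Derivation:
Step 0: x=[3.1000] v=[0.0000]
Step 1: x=[3.0991] v=[-0.0188]
Step 2: x=[3.0972] v=[-0.0375]
Step 3: x=[3.0944] v=[-0.0562]
Step 4: x=[3.0907] v=[-0.0748]
Step 5: x=[3.0860] v=[-0.0933]
Step 6: x=[3.0804] v=[-0.1116]
Step 7: x=[3.0739] v=[-0.1297]
Step 8: x=[3.0665] v=[-0.1476]
Step 9: x=[3.0582] v=[-0.1653]
Step 10: x=[3.0491] v=[-0.1827]
Step 11: x=[3.0391] v=[-0.1999]
Step 12: x=[3.0283] v=[-0.2167]
Step 13: x=[3.0166] v=[-0.2332]
Step 14: x=[3.0041] v=[-0.2493]
Step 15: x=[2.9908] v=[-0.2651]
Step 16: x=[2.9768] v=[-0.2804]
Step 17: x=[2.9620] v=[-0.2953]
Step 18: x=[2.9465] v=[-0.3097]
Step 19: x=[2.9303] v=[-0.3237]
Step 20: x=[2.9134] v=[-0.3371]
Step 21: x=[2.8959] v=[-0.3500]
Step 22: x=[2.8778] v=[-0.3624]
Step 23: x=[2.8591] v=[-0.3742]
Step 24: x=[2.8398] v=[-0.3854]
Step 25: x=[2.8200] v=[-0.3960]
Step 26: x=[2.7997] v=[-0.4060]
Step 27: x=[2.7789] v=[-0.4154]
Step 28: x=[2.7577] v=[-0.4241]
Step 29: x=[2.7361] v=[-0.4322]
Step 30: x=[2.7141] v=[-0.4396]
Step 31: x=[2.6918] v=[-0.4463]
Step 32: x=[2.6692] v=[-0.4523]
Step 33: x=[2.6463] v=[-0.4576]
Step 34: x=[2.6232] v=[-0.4622]
Step 35: x=[2.5999] v=[-0.4661]
Step 36: x=[2.5764] v=[-0.4692]
Step 37: x=[2.5528] v=[-0.4716]
Step 38: x=[2.5291] v=[-0.4733]
Step 39: x=[2.5054] v=[-0.4742]
Step 40: x=[2.4817] v=[-0.4744]
Step 41: x=[2.4580] v=[-0.4738]
Step 42: x=[2.4344] v=[-0.4725]
Step 43: x=[2.4109] v=[-0.4705]
Step 44: x=[2.3875] v=[-0.4677]
Step 45: x=[2.3643] v=[-0.4642]
Step 46: x=[2.3413] v=[-0.4600]
Step 47: x=[2.3186] v=[-0.4550]
Step 48: x=[2.2961] v=[-0.4493]
Step 49: x=[2.2740] v=[-0.4429]
Step 50: x=[2.2522] v=[-0.4358]
Step 51: x=[2.2308] v=[-0.4281]
Step 52: x=[2.2098] v=[-0.4197]
Step 53: x=[2.1893] v=[-0.4106]
Step 54: x=[2.1693] v=[-0.4009]
Step 55: x=[2.1498] v=[-0.3906]
Step 56: x=[2.1308] v=[-0.3797]
Step 57: x=[2.1124] v=[-0.3682]
Step 58: x=[2.0946] v=[-0.3561]
Step 59: x=[2.0774] v=[-0.3434]
Step 60: x=[2.0609] v=[-0.3302]
Step 61: x=[2.0451] v=[-0.3165]
Step 62: x=[2.0300] v=[-0.3023]
Step 63: x=[2.0156] v=[-0.2876]
Step 64: x=[2.0020] v=[-0.2725]
Step 65: x=[1.9892] v=[-0.2569]
Step 66: x=[1.9772] v=[-0.2409]
Step 67: x=[1.9660] v=[-0.2246]
Step 68: x=[1.9556] v=[-0.2079]
Step 69: x=[1.9461] v=[-0.1909]
Step 70: x=[1.9374] v=[-0.1736]
Step 71: x=[1.9296] v=[-0.1560]
Step 72: x=[1.9227] v=[-0.1382]
Step 73: x=[1.9167] v=[-0.1202]
Step 74: x=[1.9116] v=[-0.1020]
v[0] did not become non-negative within 74 steps; using fallback time=3.7000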